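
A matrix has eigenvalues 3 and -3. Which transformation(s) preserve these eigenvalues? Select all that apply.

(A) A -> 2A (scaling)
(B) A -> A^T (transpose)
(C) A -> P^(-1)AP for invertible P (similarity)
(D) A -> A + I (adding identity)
B and C

Eigenvalues are preserved by:
1. Similarity transformations: A -> P^(-1)AP (same characteristic polynomial)
2. Transpose: A^T has the same eigenvalues as A

Eigenvalues are NOT preserved by:
- Adding identity: eigenvalues become 3+1, -3+1
- Scaling: eigenvalues become 6, -6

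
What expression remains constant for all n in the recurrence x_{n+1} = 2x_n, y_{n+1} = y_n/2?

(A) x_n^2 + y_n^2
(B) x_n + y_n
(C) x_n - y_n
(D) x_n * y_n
D

For the recurrence x_{n+1} = 2x_n, y_{n+1} = y_n/2:

x_{n+1} * y_{n+1} = (2x_n) * (y_n/2) = x_n * y_n
The product is conserved.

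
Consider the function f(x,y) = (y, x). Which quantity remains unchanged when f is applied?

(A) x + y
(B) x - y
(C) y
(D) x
A

For f(x,y) = (y, x):
After applying f: x' = y, y' = x. So x' + y' = y + x = x + y.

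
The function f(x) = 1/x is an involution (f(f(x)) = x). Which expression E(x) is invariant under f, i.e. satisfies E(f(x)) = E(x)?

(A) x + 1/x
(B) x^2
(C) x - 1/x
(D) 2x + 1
A

Replace x by f(x) = 1/x in each option and simplify. As a quick numerical cross-check, also compare E(3) with E(f(3)) = E(1/3).

(A) x + 1/x  ->  (1/x) + 1/(1/x), which simplifies back to x + 1/x; check: E(3) = 10/3, E(1/3) = 10/3.   [invariant]
(B) x^2  ->  (1/x)^2 = x^(-2); check: E(3) = 9 but E(1/3) = 1/9.   [not invariant]
(C) x - 1/x  ->  (1/x) - 1/(1/x) = -x + 1/x; check: E(3) = 8/3 but E(1/3) = -8/3.   [not invariant]
(D) 2x + 1  ->  2(1/x) + 1 = (x + 2)/x; check: E(3) = 7 but E(1/3) = 5/3.   [not invariant]

Only (A) is unchanged. E is symmetric under swapping x with f(x) = 1/x, which is exactly what an involution does.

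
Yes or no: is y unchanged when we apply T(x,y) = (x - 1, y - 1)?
No

Substitute T(x,y) = (x - 1, y - 1) into the expression and compare with the original.

Original: y
After applying T: (y - 1) = y - 1

This differs from the original y (difference: -1), so the expression is NOT invariant.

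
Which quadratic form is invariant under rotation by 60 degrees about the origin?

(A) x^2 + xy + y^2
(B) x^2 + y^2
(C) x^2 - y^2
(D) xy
B

Rotation by 60 degrees sends (x, y) to (x/2 - sqrt(3)y/2, sqrt(3)x/2 + y/2).
Substitute the transformed coordinates into each option and compare with the original:
(A) x^2 + xy + y^2  ->  (x/2 - sqrt(3)y/2)^2 + (x/2 - sqrt(3)y/2)(sqrt(3)x/2 + y/2) + (sqrt(3)x/2 + y/2)^2 = sqrt(3)x^2/4 + x^2 - xy/2 - sqrt(3)y^2/4 + y^2   [differs from x^2 + xy + y^2: not invariant]
(B) x^2 + y^2  ->  (x/2 - sqrt(3)y/2)^2 + (sqrt(3)x/2 + y/2)^2 = x^2 + y^2   [equals x^2 + y^2: invariant]
(C) x^2 - y^2  ->  (x/2 - sqrt(3)y/2)^2 - (sqrt(3)x/2 + y/2)^2 = -x^2/2 - sqrt(3)xy + y^2/2   [differs from x^2 - y^2: not invariant]
(D) xy  ->  (x/2 - sqrt(3)y/2)(sqrt(3)x/2 + y/2) = sqrt(3)x^2/4 - xy/2 - sqrt(3)y^2/4   [differs from xy: not invariant]

Only option (B), x^2 + y^2, is unchanged by the transformation.
x^2 + y^2 is the squared distance from the origin, which rotations preserve.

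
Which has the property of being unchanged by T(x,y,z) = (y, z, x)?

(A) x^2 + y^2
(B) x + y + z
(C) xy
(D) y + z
B

Apply T(x,y,z) = (y, z, x) to each option, i.e. replace (x, y, z) by the transformed coordinates.
Substitute the transformed coordinates into each option and compare with the original:
(A) x^2 + y^2  ->  (y)^2 + (z)^2 = y^2 + z^2   [differs from x^2 + y^2: not invariant]
(B) x + y + z  ->  (y) + (z) + (x) = x + y + z   [equals x + y + z: invariant]
(C) xy  ->  (y)(z) = yz   [differs from xy: not invariant]
(D) y + z  ->  (z) + (x) = x + z   [differs from y + z: not invariant]

Only option (B), x + y + z, is unchanged by the transformation.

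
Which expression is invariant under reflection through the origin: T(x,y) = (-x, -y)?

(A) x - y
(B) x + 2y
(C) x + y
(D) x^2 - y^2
D

The map is reflection through the origin: T(x,y) = (-x, -y).
Substitute the transformed coordinates into each option and compare with the original:
(A) x - y  ->  (-x) - (-y) = -x + y   [differs from x - y: not invariant]
(B) x + 2y  ->  (-x) + 2(-y) = -x - 2y   [differs from x + 2y: not invariant]
(C) x + y  ->  (-x) + (-y) = -x - y   [differs from x + y: not invariant]
(D) x^2 - y^2  ->  (-x)^2 - (-y)^2 = x^2 - y^2   [equals x^2 - y^2: invariant]

Only option (D), x^2 - y^2, is unchanged by the transformation.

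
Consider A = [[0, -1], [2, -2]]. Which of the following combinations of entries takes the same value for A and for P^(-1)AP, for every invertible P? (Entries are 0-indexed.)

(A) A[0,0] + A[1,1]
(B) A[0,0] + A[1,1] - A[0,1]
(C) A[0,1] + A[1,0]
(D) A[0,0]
A

A[0,0] + A[1,1] is the trace of A. By the cyclic property of the trace, tr(P^(-1)AP) = tr(APP^(-1)) = tr(A), so it is the same for every matrix similar to A.

The other combinations are not similarity invariants. For example, take P = [[1, -1], [0, 1]] (det P = 1), so P^(-1) = [[1, 1], [0, 1]] and
B = P^(-1)AP = [[2, -5], [2, -4]].
Evaluating each option on A and on B:
(A) A[0,0] + A[1,1]: -2 for A, -2 for B -> unchanged
(B) A[0,0] + A[1,1] - A[0,1]: -1 for A, 3 for B -> changes
(C) A[0,1] + A[1,0]: 1 for A, -3 for B -> changes
(D) A[0,0]: 0 for A, 2 for B -> changes

Only (A) A[0,0] + A[1,1] = -2 survives (and it does so for every P, not just this one), so it is the invariant.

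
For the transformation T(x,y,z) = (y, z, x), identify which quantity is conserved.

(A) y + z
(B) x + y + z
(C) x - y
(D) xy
B

Apply T(x,y,z) = (y, z, x) to each option, i.e. replace (x, y, z) by the transformed coordinates.
Substitute the transformed coordinates into each option and compare with the original:
(A) y + z  ->  (z) + (x) = x + z   [differs from y + z: not invariant]
(B) x + y + z  ->  (y) + (z) + (x) = x + y + z   [equals x + y + z: invariant]
(C) x - y  ->  (y) - (z) = y - z   [differs from x - y: not invariant]
(D) xy  ->  (y)(z) = yz   [differs from xy: not invariant]

Only option (B), x + y + z, is unchanged by the transformation.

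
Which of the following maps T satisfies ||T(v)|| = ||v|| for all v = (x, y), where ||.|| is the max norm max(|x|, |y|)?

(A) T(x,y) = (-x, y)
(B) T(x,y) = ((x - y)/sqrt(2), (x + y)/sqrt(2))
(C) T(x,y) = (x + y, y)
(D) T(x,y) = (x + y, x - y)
A

A transformation preserves a norm if ||T(v)|| = ||v|| for every v; a single vector where the norm changes rules an option out.

(A) T(x,y) = (-x, y): preserves the norm -- it only permutes the coordinates and/or flips signs, which leaves max(|x|, |y|) unchanged.
(B) T(x,y) = ((x - y)/sqrt(2), (x + y)/sqrt(2)): v = (1, 0) has norm max(|1|, |0|) = 1, but T(v) = (sqrt(2)/2, sqrt(2)/2) has norm sqrt(2)/2 -- not preserved.
(C) T(x,y) = (x + y, y): v = (1, 1) has norm max(|1|, |1|) = 1, but T(v) = (2, 1) has norm 2 -- not preserved.
(D) T(x,y) = (x + y, x - y): v = (1, 1) has norm max(|1|, |1|) = 1, but T(v) = (2, 0) has norm 2 -- not preserved.

Therefore the answer is (A).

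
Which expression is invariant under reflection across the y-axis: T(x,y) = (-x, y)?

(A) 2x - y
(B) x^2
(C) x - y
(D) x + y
B

The map is reflection across the y-axis: T(x,y) = (-x, y).
Substitute the transformed coordinates into each option and compare with the original:
(A) 2x - y  ->  2(-x) - (y) = -2x - y   [differs from 2x - y: not invariant]
(B) x^2  ->  (-x)^2 = x^2   [equals x^2: invariant]
(C) x - y  ->  (-x) - (y) = -x - y   [differs from x - y: not invariant]
(D) x + y  ->  (-x) + (y) = -x + y   [differs from x + y: not invariant]

Only option (B), x^2, is unchanged by the transformation.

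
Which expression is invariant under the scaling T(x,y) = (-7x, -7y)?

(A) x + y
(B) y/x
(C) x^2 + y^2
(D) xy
B

Under the uniform scaling T(x,y) = (-7x, -7y):
Substitute the transformed coordinates into each option and compare with the original:
(A) x + y  ->  (-7x) + (-7y) = -7x - 7y   [differs from x + y: not invariant]
(B) y/x  ->  (-7y)/(-7x) = y/x   [equals y/x: invariant]
(C) x^2 + y^2  ->  (-7x)^2 + (-7y)^2 = 49x^2 + 49y^2   [differs from x^2 + y^2: not invariant]
(D) xy  ->  (-7x)(-7y) = 49xy   [differs from xy: not invariant]

Only option (B), y/x, is unchanged by the transformation.
The common factor -7 cancels in a ratio of coordinates, while sums, products and sums of squares pick up factors of -7 or 49.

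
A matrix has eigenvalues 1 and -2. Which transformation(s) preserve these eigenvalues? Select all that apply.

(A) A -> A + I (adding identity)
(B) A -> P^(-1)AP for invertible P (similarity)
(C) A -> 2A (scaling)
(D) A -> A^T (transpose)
B and D

Eigenvalues are preserved by:
1. Similarity transformations: A -> P^(-1)AP (same characteristic polynomial)
2. Transpose: A^T has the same eigenvalues as A

Eigenvalues are NOT preserved by:
- Adding identity: eigenvalues become 1+1, -2+1
- Scaling: eigenvalues become 2, -4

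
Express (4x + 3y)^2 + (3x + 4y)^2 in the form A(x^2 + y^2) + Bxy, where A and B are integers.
25(x^2 + y^2) + 48xy

Expanding: (4x + 3y)^2 = 16x^2 + 24xy + 9y^2
(3x + 4y)^2 = 9x^2 + 24xy + 16y^2
Sum = (16+9)(x^2+y^2) + 48xy = 25(x^2 + y^2) + 48xy
This is symmetric in x and y.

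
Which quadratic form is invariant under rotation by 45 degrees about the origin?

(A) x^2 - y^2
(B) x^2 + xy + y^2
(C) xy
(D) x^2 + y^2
D

Rotation by 45 degrees sends (x, y) to (sqrt(2)x/2 - sqrt(2)y/2, sqrt(2)x/2 + sqrt(2)y/2).
Substitute the transformed coordinates into each option and compare with the original:
(A) x^2 - y^2  ->  (sqrt(2)x/2 - sqrt(2)y/2)^2 - (sqrt(2)x/2 + sqrt(2)y/2)^2 = -2xy   [differs from x^2 - y^2: not invariant]
(B) x^2 + xy + y^2  ->  (sqrt(2)x/2 - sqrt(2)y/2)^2 + (sqrt(2)x/2 - sqrt(2)y/2)(sqrt(2)x/2 + sqrt(2)y/2) + (sqrt(2)x/2 + sqrt(2)y/2)^2 = 3x^2/2 + y^2/2   [differs from x^2 + xy + y^2: not invariant]
(C) xy  ->  (sqrt(2)x/2 - sqrt(2)y/2)(sqrt(2)x/2 + sqrt(2)y/2) = x^2/2 - y^2/2   [differs from xy: not invariant]
(D) x^2 + y^2  ->  (sqrt(2)x/2 - sqrt(2)y/2)^2 + (sqrt(2)x/2 + sqrt(2)y/2)^2 = x^2 + y^2   [equals x^2 + y^2: invariant]

Only option (D), x^2 + y^2, is unchanged by the transformation.
x^2 + y^2 is the squared distance from the origin, which rotations preserve.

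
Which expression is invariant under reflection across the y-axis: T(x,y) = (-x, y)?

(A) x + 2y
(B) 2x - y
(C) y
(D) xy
C

The map is reflection across the y-axis: T(x,y) = (-x, y).
Substitute the transformed coordinates into each option and compare with the original:
(A) x + 2y  ->  (-x) + 2(y) = -x + 2y   [differs from x + 2y: not invariant]
(B) 2x - y  ->  2(-x) - (y) = -2x - y   [differs from 2x - y: not invariant]
(C) y  ->  (y) = y   [equals y: invariant]
(D) xy  ->  (-x)(y) = -xy   [differs from xy: not invariant]

Only option (C), y, is unchanged by the transformation.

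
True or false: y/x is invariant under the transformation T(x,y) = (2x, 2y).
True

Substitute T(x,y) = (2x, 2y) into the expression and compare with the original.

Original: y/x
After applying T: (2y)/(2x) = y/x

This is identical to the original y/x, so the expression is invariant.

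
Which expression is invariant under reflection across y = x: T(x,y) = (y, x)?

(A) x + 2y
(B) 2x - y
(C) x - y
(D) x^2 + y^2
D

The map is reflection across y = x: T(x,y) = (y, x).
Substitute the transformed coordinates into each option and compare with the original:
(A) x + 2y  ->  (y) + 2(x) = 2x + y   [differs from x + 2y: not invariant]
(B) 2x - y  ->  2(y) - (x) = -x + 2y   [differs from 2x - y: not invariant]
(C) x - y  ->  (y) - (x) = -x + y   [differs from x - y: not invariant]
(D) x^2 + y^2  ->  (y)^2 + (x)^2 = x^2 + y^2   [equals x^2 + y^2: invariant]

Only option (D), x^2 + y^2, is unchanged by the transformation.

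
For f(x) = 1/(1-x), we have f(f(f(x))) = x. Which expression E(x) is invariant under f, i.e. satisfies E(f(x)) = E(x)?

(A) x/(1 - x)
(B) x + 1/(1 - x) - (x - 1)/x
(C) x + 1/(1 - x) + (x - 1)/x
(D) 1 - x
C

Replace x by f(x) = 1/(1 - x) in each option and simplify. As a quick numerical cross-check, also compare E(4) with E(f(4)) = E(-1/3).

(A) x/(1 - x)  ->  (1/(1 - x))/(1 - (1/(1 - x))) = -1/x; check: E(4) = -4/3 but E(-1/3) = -1/4.   [not invariant]
(B) x + 1/(1 - x) - (x - 1)/x  ->  (1/(1 - x)) + 1/(1 - (1/(1 - x))) - ((1/(1 - x)) - 1)/(1/(1 - x)) = (x^2(1 - x) - x + (x - 1)^2)/(x(x - 1)); check: E(4) = 35/12 but E(-1/3) = -43/12.   [not invariant]
(C) x + 1/(1 - x) + (x - 1)/x  ->  (1/(1 - x)) + 1/(1 - (1/(1 - x))) + ((1/(1 - x)) - 1)/(1/(1 - x)), which simplifies back to x + 1/(1 - x) + (x - 1)/x; check: E(4) = 53/12, E(-1/3) = 53/12.   [invariant]
(D) 1 - x  ->  1 - (1/(1 - x)) = x/(x - 1); check: E(4) = -3 but E(-1/3) = 4/3.   [not invariant]

Only (C) is unchanged. Indeed f(f(x)) = 1/(1 - 1/(1-x)) = (1-x)/(-x) = (x-1)/x, so E(x) = x + f(x) + f(f(x)) is the sum over the whole 3-cycle; applying f just permutes the three terms cyclically (x -> f(x) -> f(f(x)) -> x), leaving the sum unchanged.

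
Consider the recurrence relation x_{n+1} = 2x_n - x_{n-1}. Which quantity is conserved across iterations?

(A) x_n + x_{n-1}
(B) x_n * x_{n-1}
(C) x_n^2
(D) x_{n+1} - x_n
D

For the recurrence x_{n+1} = 2x_n - x_{n-1}:

If x_{n+1} = 2x_n - x_{n-1}, then:
x_{n+1} - x_n = x_n - x_{n-1}
The first difference is constant throughout the sequence.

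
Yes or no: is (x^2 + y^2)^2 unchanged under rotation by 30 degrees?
Yes

Applying rotation by 30 degrees: x' = x*cos(30 degrees) - y*sin(30 degrees) = sqrt(3)x/2 - y/2, y' = x*sin(30 degrees) + y*cos(30 degrees) = x/2 + sqrt(3)y/2

Substituting into (x^2 + y^2)^2:
((sqrt(3)x/2 - y/2)^2 + (x/2 + sqrt(3)y/2)^2)^2
= x^4 + 2x^2y^2 + y^4 = (x^2 + y^2)^2

This equals the original expression (x^2 + y^2)^2, so it IS invariant.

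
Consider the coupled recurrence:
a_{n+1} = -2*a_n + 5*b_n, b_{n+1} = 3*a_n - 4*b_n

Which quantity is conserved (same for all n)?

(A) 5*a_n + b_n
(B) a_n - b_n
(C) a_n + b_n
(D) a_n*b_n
C

Replace a_n by a_{n+1} = -2*a_n + 5*b_n and b_n by b_{n+1} = 3*a_n - 4*b_n in each option and simplify:
(A) 5*a_n + b_n  ->  5*(-2*a_n + 5*b_n) + (3*a_n - 4*b_n) = -7*a_n + 21*b_n   [not conserved]
(B) a_n - b_n  ->  (-2*a_n + 5*b_n) - (3*a_n - 4*b_n) = -5*a_n + 9*b_n   [not conserved]
(C) a_n + b_n  ->  (-2*a_n + 5*b_n) + (3*a_n - 4*b_n) = a_n + b_n   [conserved]
(D) a_n*b_n  ->  (-2*a_n + 5*b_n)*(3*a_n - 4*b_n) = -6*a_n^2 + 23*a_n*b_n - 20*b_n^2   [not conserved]

Only (C) a_n + b_n returns to itself after one step, so it is the conserved quantity.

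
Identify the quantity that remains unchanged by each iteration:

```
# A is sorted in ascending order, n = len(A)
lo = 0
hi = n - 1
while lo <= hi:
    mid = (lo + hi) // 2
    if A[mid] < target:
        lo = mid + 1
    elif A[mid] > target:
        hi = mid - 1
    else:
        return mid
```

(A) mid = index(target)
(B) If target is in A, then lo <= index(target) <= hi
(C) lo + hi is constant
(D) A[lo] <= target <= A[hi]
B

A loop invariant must hold before the first iteration and be re-established by every execution of the body.

(B) If target is in A, then lo <= index(target) <= hi: Before the loop [lo, hi] = [0, n-1] covers every index. When A[mid] < target, sortedness puts target strictly to the right of mid, so setting lo = mid + 1 keeps index(target) in [lo, hi]; symmetrically for hi = mid - 1. Hence 'if target is in A then lo <= index(target) <= hi' holds after every iteration, and when lo > hi it proves target is absent.

The other options fail:
(A) mid = index(target): mid is just the current probe; it equals index(target) only on the iteration that returns.
(C) lo + hi is constant: each iteration moves exactly one of lo, hi, so lo + hi changes (e.g. 0 + (n-1) becomes (mid+1) + (n-1)).
(D) A[lo] <= target <= A[hi]: fails when target is not in A (e.g. target < A[0] already violates it before the loop), so it is not maintained in general.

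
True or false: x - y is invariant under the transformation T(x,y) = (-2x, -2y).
False

Substitute T(x,y) = (-2x, -2y) into the expression and compare with the original.

Original: x - y
After applying T: (-2x) - (-2y) = -2x + 2y

This differs from the original x - y (difference: -3x + 3y), so the expression is NOT invariant.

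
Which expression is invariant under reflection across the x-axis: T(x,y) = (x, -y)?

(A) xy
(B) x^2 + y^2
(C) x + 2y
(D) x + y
B

The map is reflection across the x-axis: T(x,y) = (x, -y).
Substitute the transformed coordinates into each option and compare with the original:
(A) xy  ->  (x)(-y) = -xy   [differs from xy: not invariant]
(B) x^2 + y^2  ->  (x)^2 + (-y)^2 = x^2 + y^2   [equals x^2 + y^2: invariant]
(C) x + 2y  ->  (x) + 2(-y) = x - 2y   [differs from x + 2y: not invariant]
(D) x + y  ->  (x) + (-y) = x - y   [differs from x + y: not invariant]

Only option (B), x^2 + y^2, is unchanged by the transformation.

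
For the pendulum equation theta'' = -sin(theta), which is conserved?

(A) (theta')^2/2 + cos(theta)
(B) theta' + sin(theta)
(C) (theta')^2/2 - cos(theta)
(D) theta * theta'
C

A first integral I satisfies dI/dt = 0 along every solution. Differentiate each option and use the equation of motion:
(A) d/dt[(theta')^2/2 + cos(theta)] = theta' theta'' - sin(theta) theta' = -2 theta' sin(theta), not identically 0
(B) d/dt[theta' + sin(theta)] = theta'' + cos(theta) theta' = -sin(theta) + theta' cos(theta), not identically 0
(C) d/dt[(theta')^2/2 - cos(theta)] = theta' theta'' + sin(theta) theta' = theta'(-sin(theta)) + theta' sin(theta) = 0
(D) d/dt[theta * theta'] = (theta')^2 + theta theta'' = (theta')^2 - theta sin(theta), not identically 0

Only (C) has zero time-derivative. This is the total energy: kinetic (theta')^2/2 plus potential -cos(theta).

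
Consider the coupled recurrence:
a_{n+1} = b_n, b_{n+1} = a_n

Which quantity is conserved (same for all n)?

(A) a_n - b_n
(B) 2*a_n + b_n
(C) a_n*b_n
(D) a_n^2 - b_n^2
C

Replace a_n by a_{n+1} = b_n and b_n by b_{n+1} = a_n in each option and simplify:
(A) a_n - b_n  ->  (b_n) - (a_n) = -a_n + b_n   [not conserved]
(B) 2*a_n + b_n  ->  2*(b_n) + (a_n) = a_n + 2*b_n   [not conserved]
(C) a_n*b_n  ->  (b_n)*(a_n) = a_n*b_n   [conserved]
(D) a_n^2 - b_n^2  ->  (b_n)^2 - (a_n)^2 = -a_n^2 + b_n^2   [not conserved]

Only (C) a_n*b_n returns to itself after one step, so it is the conserved quantity.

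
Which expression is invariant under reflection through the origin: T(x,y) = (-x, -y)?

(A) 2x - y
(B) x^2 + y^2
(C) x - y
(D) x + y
B

The map is reflection through the origin: T(x,y) = (-x, -y).
Substitute the transformed coordinates into each option and compare with the original:
(A) 2x - y  ->  2(-x) - (-y) = -2x + y   [differs from 2x - y: not invariant]
(B) x^2 + y^2  ->  (-x)^2 + (-y)^2 = x^2 + y^2   [equals x^2 + y^2: invariant]
(C) x - y  ->  (-x) - (-y) = -x + y   [differs from x - y: not invariant]
(D) x + y  ->  (-x) + (-y) = -x - y   [differs from x + y: not invariant]

Only option (B), x^2 + y^2, is unchanged by the transformation.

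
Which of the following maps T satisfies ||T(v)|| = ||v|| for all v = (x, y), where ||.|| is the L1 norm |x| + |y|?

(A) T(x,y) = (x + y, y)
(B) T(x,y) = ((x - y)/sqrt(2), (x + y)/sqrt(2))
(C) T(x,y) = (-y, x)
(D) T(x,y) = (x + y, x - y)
C

A transformation preserves a norm if ||T(v)|| = ||v|| for every v; a single vector where the norm changes rules an option out.

(A) T(x,y) = (x + y, y): v = (0, 1) has norm |0| + |1| = 1, but T(v) = (1, 1) has norm 2 -- not preserved.
(B) T(x,y) = ((x - y)/sqrt(2), (x + y)/sqrt(2)): v = (1, 0) has norm |1| + |0| = 1, but T(v) = (sqrt(2)/2, sqrt(2)/2) has norm sqrt(2) -- not preserved.
(C) T(x,y) = (-y, x): preserves the norm -- it only permutes the coordinates and/or flips signs, which leaves |x| + |y| unchanged.
(D) T(x,y) = (x + y, x - y): v = (1, 0) has norm |1| + |0| = 1, but T(v) = (1, 1) has norm 2 -- not preserved.

Therefore the answer is (C).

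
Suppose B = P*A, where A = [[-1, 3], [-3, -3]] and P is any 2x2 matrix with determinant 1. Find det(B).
12

By the multiplicative property of determinants, det(B) = det(P*A) = det(P) * det(A) = det(A),
so the determinant is invariant under multiplication by any determinant-1 matrix; we just need det(A).

det(A) = (-1)(-3) - (3)(-3) = 3 - (-9) = 12

Therefore det(B) = 1 * 12 = 12.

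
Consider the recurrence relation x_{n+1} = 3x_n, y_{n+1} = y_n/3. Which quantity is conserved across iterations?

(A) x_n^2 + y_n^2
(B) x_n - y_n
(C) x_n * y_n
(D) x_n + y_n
C

For the recurrence x_{n+1} = 3x_n, y_{n+1} = y_n/3:

x_{n+1} * y_{n+1} = (3x_n) * (y_n/3) = x_n * y_n
The product is conserved.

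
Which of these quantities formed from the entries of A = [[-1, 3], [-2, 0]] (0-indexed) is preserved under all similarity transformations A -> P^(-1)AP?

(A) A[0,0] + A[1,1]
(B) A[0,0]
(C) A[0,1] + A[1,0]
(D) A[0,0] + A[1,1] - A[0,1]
A

A[0,0] + A[1,1] is the trace of A. By the cyclic property of the trace, tr(P^(-1)AP) = tr(APP^(-1)) = tr(A), so it is the same for every matrix similar to A.

The other combinations are not similarity invariants. For example, take P = [[2, 1], [1, 1]] (det P = 1), so P^(-1) = [[1, -1], [-1, 2]] and
B = P^(-1)AP = [[5, 4], [-9, -6]].
Evaluating each option on A and on B:
(A) A[0,0] + A[1,1]: -1 for A, -1 for B -> unchanged
(B) A[0,0]: -1 for A, 5 for B -> changes
(C) A[0,1] + A[1,0]: 1 for A, -5 for B -> changes
(D) A[0,0] + A[1,1] - A[0,1]: -4 for A, -5 for B -> changes

Only (A) A[0,0] + A[1,1] = -1 survives (and it does so for every P, not just this one), so it is the invariant.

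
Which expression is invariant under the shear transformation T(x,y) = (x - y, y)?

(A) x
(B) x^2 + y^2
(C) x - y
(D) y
D

Under the shear T(x,y) = (x - y, y):
Substitute the transformed coordinates into each option and compare with the original:
(A) x  ->  (x - y) = x - y   [differs from x: not invariant]
(B) x^2 + y^2  ->  (x - y)^2 + (y)^2 = x^2 - 2xy + 2y^2   [differs from x^2 + y^2: not invariant]
(C) x - y  ->  (x - y) - (y) = x - 2y   [differs from x - y: not invariant]
(D) y  ->  (y) = y   [equals y: invariant]

Only option (D), y, is unchanged by the transformation.
A horizontal shear moves points parallel to the x-axis, so the y-coordinate (and any function of y alone) is unchanged.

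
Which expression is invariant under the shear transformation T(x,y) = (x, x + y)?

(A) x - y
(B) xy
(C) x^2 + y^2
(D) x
D

Under the shear T(x,y) = (x, x + y):
Substitute the transformed coordinates into each option and compare with the original:
(A) x - y  ->  (x) - (x + y) = -y   [differs from x - y: not invariant]
(B) xy  ->  (x)(x + y) = x^2 + xy   [differs from xy: not invariant]
(C) x^2 + y^2  ->  (x)^2 + (x + y)^2 = 2x^2 + 2xy + y^2   [differs from x^2 + y^2: not invariant]
(D) x  ->  (x) = x   [equals x: invariant]

Only option (D), x, is unchanged by the transformation.
A vertical shear moves points parallel to the y-axis, so the x-coordinate (and any function of x alone) is unchanged.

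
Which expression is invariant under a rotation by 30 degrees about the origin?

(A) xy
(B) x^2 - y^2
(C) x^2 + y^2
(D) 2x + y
C

A rotation by 30 degrees sends (x, y) to (sqrt(3)x/2 - y/2, x/2 + sqrt(3)y/2).
Substitute the transformed coordinates into each option and compare with the original:
(A) xy  ->  (sqrt(3)x/2 - y/2)(x/2 + sqrt(3)y/2) = sqrt(3)x^2/4 + xy/2 - sqrt(3)y^2/4   [differs from xy: not invariant]
(B) x^2 - y^2  ->  (sqrt(3)x/2 - y/2)^2 - (x/2 + sqrt(3)y/2)^2 = x^2/2 - sqrt(3)xy - y^2/2   [differs from x^2 - y^2: not invariant]
(C) x^2 + y^2  ->  (sqrt(3)x/2 - y/2)^2 + (x/2 + sqrt(3)y/2)^2 = x^2 + y^2   [equals x^2 + y^2: invariant]
(D) 2x + y  ->  2(sqrt(3)x/2 - y/2) + (x/2 + sqrt(3)y/2) = x/2 + sqrt(3)x - y + sqrt(3)y/2   [differs from 2x + y: not invariant]

Only option (C), x^2 + y^2, is unchanged by the transformation.
Geometrically, x^2 + y^2 is the squared distance from the origin, which every rotation about the origin preserves.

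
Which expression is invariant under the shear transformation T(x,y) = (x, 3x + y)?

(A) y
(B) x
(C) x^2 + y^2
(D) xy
B

Under the shear T(x,y) = (x, 3x + y):
Substitute the transformed coordinates into each option and compare with the original:
(A) y  ->  (3x + y) = 3x + y   [differs from y: not invariant]
(B) x  ->  (x) = x   [equals x: invariant]
(C) x^2 + y^2  ->  (x)^2 + (3x + y)^2 = 10x^2 + 6xy + y^2   [differs from x^2 + y^2: not invariant]
(D) xy  ->  (x)(3x + y) = 3x^2 + xy   [differs from xy: not invariant]

Only option (B), x, is unchanged by the transformation.
A vertical shear moves points parallel to the y-axis, so the x-coordinate (and any function of x alone) is unchanged.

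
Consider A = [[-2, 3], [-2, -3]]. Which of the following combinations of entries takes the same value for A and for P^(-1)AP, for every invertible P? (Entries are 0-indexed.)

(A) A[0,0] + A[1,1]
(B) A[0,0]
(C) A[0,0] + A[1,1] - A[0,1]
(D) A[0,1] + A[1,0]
A

A[0,0] + A[1,1] is the trace of A. By the cyclic property of the trace, tr(P^(-1)AP) = tr(APP^(-1)) = tr(A), so it is the same for every matrix similar to A.

The other combinations are not similarity invariants. For example, take P = [[1, -1], [0, 1]] (det P = 1), so P^(-1) = [[1, 1], [0, 1]] and
B = P^(-1)AP = [[-4, 4], [-2, -1]].
Evaluating each option on A and on B:
(A) A[0,0] + A[1,1]: -5 for A, -5 for B -> unchanged
(B) A[0,0]: -2 for A, -4 for B -> changes
(C) A[0,0] + A[1,1] - A[0,1]: -8 for A, -9 for B -> changes
(D) A[0,1] + A[1,0]: 1 for A, 2 for B -> changes

Only (A) A[0,0] + A[1,1] = -5 survives (and it does so for every P, not just this one), so it is the invariant.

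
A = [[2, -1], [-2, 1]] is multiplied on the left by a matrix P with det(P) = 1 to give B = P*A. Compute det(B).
0

By the multiplicative property of determinants, det(B) = det(P*A) = det(P) * det(A) = det(A),
so the determinant is invariant under multiplication by any determinant-1 matrix; we just need det(A).

det(A) = (2)(1) - (-1)(-2) = 2 - 2 = 0

Therefore det(B) = 1 * 0 = 0.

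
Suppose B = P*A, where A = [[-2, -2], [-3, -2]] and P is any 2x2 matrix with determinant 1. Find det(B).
-2

By the multiplicative property of determinants, det(B) = det(P*A) = det(P) * det(A) = det(A),
so the determinant is invariant under multiplication by any determinant-1 matrix; we just need det(A).

det(A) = (-2)(-2) - (-2)(-3) = 4 - 6 = -2

Therefore det(B) = 1 * (-2) = -2.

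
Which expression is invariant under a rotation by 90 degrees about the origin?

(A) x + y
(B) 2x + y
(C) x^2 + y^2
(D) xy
C

A rotation by 90 degrees sends (x, y) to (-y, x).
Substitute the transformed coordinates into each option and compare with the original:
(A) x + y  ->  (-y) + (x) = x - y   [differs from x + y: not invariant]
(B) 2x + y  ->  2(-y) + (x) = x - 2y   [differs from 2x + y: not invariant]
(C) x^2 + y^2  ->  (-y)^2 + (x)^2 = x^2 + y^2   [equals x^2 + y^2: invariant]
(D) xy  ->  (-y)(x) = -xy   [differs from xy: not invariant]

Only option (C), x^2 + y^2, is unchanged by the transformation.
Geometrically, x^2 + y^2 is the squared distance from the origin, which every rotation about the origin preserves.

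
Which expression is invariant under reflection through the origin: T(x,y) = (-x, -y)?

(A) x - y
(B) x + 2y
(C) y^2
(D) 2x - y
C

The map is reflection through the origin: T(x,y) = (-x, -y).
Substitute the transformed coordinates into each option and compare with the original:
(A) x - y  ->  (-x) - (-y) = -x + y   [differs from x - y: not invariant]
(B) x + 2y  ->  (-x) + 2(-y) = -x - 2y   [differs from x + 2y: not invariant]
(C) y^2  ->  (-y)^2 = y^2   [equals y^2: invariant]
(D) 2x - y  ->  2(-x) - (-y) = -2x + y   [differs from 2x - y: not invariant]

Only option (C), y^2, is unchanged by the transformation.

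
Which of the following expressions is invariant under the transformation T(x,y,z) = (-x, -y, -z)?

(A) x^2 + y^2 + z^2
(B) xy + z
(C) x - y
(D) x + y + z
A

Apply T(x,y,z) = (-x, -y, -z) to each option, i.e. replace (x, y, z) by the transformed coordinates.
Substitute the transformed coordinates into each option and compare with the original:
(A) x^2 + y^2 + z^2  ->  (-x)^2 + (-y)^2 + (-z)^2 = x^2 + y^2 + z^2   [equals x^2 + y^2 + z^2: invariant]
(B) xy + z  ->  (-x)(-y) + (-z) = xy - z   [differs from xy + z: not invariant]
(C) x - y  ->  (-x) - (-y) = -x + y   [differs from x - y: not invariant]
(D) x + y + z  ->  (-x) + (-y) + (-z) = -x - y - z   [differs from x + y + z: not invariant]

Only option (A), x^2 + y^2 + z^2, is unchanged by the transformation.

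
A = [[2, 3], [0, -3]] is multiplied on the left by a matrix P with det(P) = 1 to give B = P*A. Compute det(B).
-6

By the multiplicative property of determinants, det(B) = det(P*A) = det(P) * det(A) = det(A),
so the determinant is invariant under multiplication by any determinant-1 matrix; we just need det(A).

det(A) = (2)(-3) - (3)(0) = -6 - 0 = -6

Therefore det(B) = 1 * (-6) = -6.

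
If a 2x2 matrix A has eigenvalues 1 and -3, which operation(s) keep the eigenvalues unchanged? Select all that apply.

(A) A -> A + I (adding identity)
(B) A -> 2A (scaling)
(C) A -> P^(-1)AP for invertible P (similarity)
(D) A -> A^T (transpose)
C and D

Eigenvalues are preserved by:
1. Similarity transformations: A -> P^(-1)AP (same characteristic polynomial)
2. Transpose: A^T has the same eigenvalues as A

Eigenvalues are NOT preserved by:
- Adding identity: eigenvalues become 1+1, -3+1
- Scaling: eigenvalues become 2, -6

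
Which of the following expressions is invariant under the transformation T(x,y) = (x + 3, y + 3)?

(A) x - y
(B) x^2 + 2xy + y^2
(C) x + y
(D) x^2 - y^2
A

An expression E(x,y) is invariant under T if E(T(x,y)) = E(x,y). Here T(x,y) = (x + 3, y + 3).
Substitute the transformed coordinates into each option and compare with the original:
(A) x - y  ->  (x + 3) - (y + 3) = x - y   [equals x - y: invariant]
(B) x^2 + 2xy + y^2  ->  (x + 3)^2 + 2(x + 3)(y + 3) + (y + 3)^2 = x^2 + 2xy + 12x + y^2 + 12y + 36   [differs from x^2 + 2xy + y^2: not invariant]
(C) x + y  ->  (x + 3) + (y + 3) = x + y + 6   [differs from x + y: not invariant]
(D) x^2 - y^2  ->  (x + 3)^2 - (y + 3)^2 = x^2 + 6x - y^2 - 6y   [differs from x^2 - y^2: not invariant]

Only option (A), x - y, is unchanged by the transformation.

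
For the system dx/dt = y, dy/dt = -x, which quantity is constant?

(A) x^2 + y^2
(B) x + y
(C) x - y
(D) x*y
A

A first integral I satisfies dI/dt = 0 along every solution. Differentiate each option and use the equation of motion:
(A) d/dt[x^2 + y^2] = 2x*dx/dt + 2y*dy/dt = 2x*y + 2y*(-x) = 0
(B) d/dt[x + y] = y + (-x) = y - x, not identically 0
(C) d/dt[x - y] = y - (-x) = x + y, not identically 0
(D) d/dt[x*y] = (dx/dt)y + x(dy/dt) = y^2 - x^2, not identically 0

Only (A) has zero time-derivative. So x^2 + y^2 (the squared radius; trajectories are circles) is the conserved quantity.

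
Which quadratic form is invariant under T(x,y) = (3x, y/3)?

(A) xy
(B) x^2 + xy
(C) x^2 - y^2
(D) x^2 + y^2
A

T multiplies x by 3 and divides y by 3.
Substitute the transformed coordinates into each option and compare with the original:
(A) xy  ->  (3x)(y/3) = xy   [equals xy: invariant]
(B) x^2 + xy  ->  (3x)^2 + (3x)(y/3) = 9x^2 + xy   [differs from x^2 + xy: not invariant]
(C) x^2 - y^2  ->  (3x)^2 - (y/3)^2 = 9x^2 - y^2/9   [differs from x^2 - y^2: not invariant]
(D) x^2 + y^2  ->  (3x)^2 + (y/3)^2 = 9x^2 + y^2/9   [differs from x^2 + y^2: not invariant]

Only option (A), xy, is unchanged by the transformation.
The factors 3 and 1/3 cancel only in the pure product xy.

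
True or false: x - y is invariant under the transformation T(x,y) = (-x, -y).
False

Substitute T(x,y) = (-x, -y) into the expression and compare with the original.

Original: x - y
After applying T: (-x) - (-y) = -x + y

This differs from the original x - y (difference: -2x + 2y), so the expression is NOT invariant.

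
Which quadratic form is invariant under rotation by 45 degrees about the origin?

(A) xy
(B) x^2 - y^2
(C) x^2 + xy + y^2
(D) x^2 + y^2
D

Rotation by 45 degrees sends (x, y) to (sqrt(2)x/2 - sqrt(2)y/2, sqrt(2)x/2 + sqrt(2)y/2).
Substitute the transformed coordinates into each option and compare with the original:
(A) xy  ->  (sqrt(2)x/2 - sqrt(2)y/2)(sqrt(2)x/2 + sqrt(2)y/2) = x^2/2 - y^2/2   [differs from xy: not invariant]
(B) x^2 - y^2  ->  (sqrt(2)x/2 - sqrt(2)y/2)^2 - (sqrt(2)x/2 + sqrt(2)y/2)^2 = -2xy   [differs from x^2 - y^2: not invariant]
(C) x^2 + xy + y^2  ->  (sqrt(2)x/2 - sqrt(2)y/2)^2 + (sqrt(2)x/2 - sqrt(2)y/2)(sqrt(2)x/2 + sqrt(2)y/2) + (sqrt(2)x/2 + sqrt(2)y/2)^2 = 3x^2/2 + y^2/2   [differs from x^2 + xy + y^2: not invariant]
(D) x^2 + y^2  ->  (sqrt(2)x/2 - sqrt(2)y/2)^2 + (sqrt(2)x/2 + sqrt(2)y/2)^2 = x^2 + y^2   [equals x^2 + y^2: invariant]

Only option (D), x^2 + y^2, is unchanged by the transformation.
x^2 + y^2 is the squared distance from the origin, which rotations preserve.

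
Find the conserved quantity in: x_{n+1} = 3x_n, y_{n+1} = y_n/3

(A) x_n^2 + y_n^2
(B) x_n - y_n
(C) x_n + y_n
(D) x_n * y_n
D

For the recurrence x_{n+1} = 3x_n, y_{n+1} = y_n/3:

x_{n+1} * y_{n+1} = (3x_n) * (y_n/3) = x_n * y_n
The product is conserved.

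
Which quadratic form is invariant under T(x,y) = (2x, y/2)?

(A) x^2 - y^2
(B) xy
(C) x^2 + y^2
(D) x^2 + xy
B

T multiplies x by 2 and divides y by 2.
Substitute the transformed coordinates into each option and compare with the original:
(A) x^2 - y^2  ->  (2x)^2 - (y/2)^2 = 4x^2 - y^2/4   [differs from x^2 - y^2: not invariant]
(B) xy  ->  (2x)(y/2) = xy   [equals xy: invariant]
(C) x^2 + y^2  ->  (2x)^2 + (y/2)^2 = 4x^2 + y^2/4   [differs from x^2 + y^2: not invariant]
(D) x^2 + xy  ->  (2x)^2 + (2x)(y/2) = 4x^2 + xy   [differs from x^2 + xy: not invariant]

Only option (B), xy, is unchanged by the transformation.
The factors 2 and 1/2 cancel only in the pure product xy.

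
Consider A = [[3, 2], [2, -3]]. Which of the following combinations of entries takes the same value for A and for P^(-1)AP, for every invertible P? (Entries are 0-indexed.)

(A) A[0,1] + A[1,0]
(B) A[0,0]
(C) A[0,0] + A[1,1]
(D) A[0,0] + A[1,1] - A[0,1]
C

A[0,0] + A[1,1] is the trace of A. By the cyclic property of the trace, tr(P^(-1)AP) = tr(APP^(-1)) = tr(A), so it is the same for every matrix similar to A.

The other combinations are not similarity invariants. For example, take P = [[1, 1], [0, 1]] (det P = 1), so P^(-1) = [[1, -1], [0, 1]] and
B = P^(-1)AP = [[1, 6], [2, -1]].
Evaluating each option on A and on B:
(A) A[0,1] + A[1,0]: 4 for A, 8 for B -> changes
(B) A[0,0]: 3 for A, 1 for B -> changes
(C) A[0,0] + A[1,1]: 0 for A, 0 for B -> unchanged
(D) A[0,0] + A[1,1] - A[0,1]: -2 for A, -6 for B -> changes

Only (C) A[0,0] + A[1,1] = 0 survives (and it does so for every P, not just this one), so it is the invariant.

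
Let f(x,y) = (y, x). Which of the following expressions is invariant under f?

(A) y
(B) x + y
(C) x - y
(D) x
B

For f(x,y) = (y, x):
After applying f: x' = y, y' = x. So x' + y' = y + x = x + y.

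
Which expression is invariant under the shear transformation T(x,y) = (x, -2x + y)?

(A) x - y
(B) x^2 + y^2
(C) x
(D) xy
C

Under the shear T(x,y) = (x, -2x + y):
Substitute the transformed coordinates into each option and compare with the original:
(A) x - y  ->  (x) - (-2x + y) = 3x - y   [differs from x - y: not invariant]
(B) x^2 + y^2  ->  (x)^2 + (-2x + y)^2 = 5x^2 - 4xy + y^2   [differs from x^2 + y^2: not invariant]
(C) x  ->  (x) = x   [equals x: invariant]
(D) xy  ->  (x)(-2x + y) = -2x^2 + xy   [differs from xy: not invariant]

Only option (C), x, is unchanged by the transformation.
A vertical shear moves points parallel to the y-axis, so the x-coordinate (and any function of x alone) is unchanged.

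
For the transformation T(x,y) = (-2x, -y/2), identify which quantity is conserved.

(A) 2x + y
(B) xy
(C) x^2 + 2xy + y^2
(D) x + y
B

An expression E(x,y) is invariant under T if E(T(x,y)) = E(x,y). Here T(x,y) = (-2x, -y/2).
Substitute the transformed coordinates into each option and compare with the original:
(A) 2x + y  ->  2(-2x) + (-y/2) = -4x - y/2   [differs from 2x + y: not invariant]
(B) xy  ->  (-2x)(-y/2) = xy   [equals xy: invariant]
(C) x^2 + 2xy + y^2  ->  (-2x)^2 + 2(-2x)(-y/2) + (-y/2)^2 = 4x^2 + 2xy + y^2/4   [differs from x^2 + 2xy + y^2: not invariant]
(D) x + y  ->  (-2x) + (-y/2) = -2x - y/2   [differs from x + y: not invariant]

Only option (B), xy, is unchanged by the transformation.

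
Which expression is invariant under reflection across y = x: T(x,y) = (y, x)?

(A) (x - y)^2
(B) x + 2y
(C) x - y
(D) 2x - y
A

The map is reflection across y = x: T(x,y) = (y, x).
Substitute the transformed coordinates into each option and compare with the original:
(A) (x - y)^2  ->  ((y) - (x))^2 = x^2 - 2xy + y^2   [equals (x - y)^2: invariant]
(B) x + 2y  ->  (y) + 2(x) = 2x + y   [differs from x + 2y: not invariant]
(C) x - y  ->  (y) - (x) = -x + y   [differs from x - y: not invariant]
(D) 2x - y  ->  2(y) - (x) = -x + 2y   [differs from 2x - y: not invariant]

Only option (A), (x - y)^2, is unchanged by the transformation.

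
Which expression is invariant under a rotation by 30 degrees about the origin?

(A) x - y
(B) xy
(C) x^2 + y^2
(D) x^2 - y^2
C

A rotation by 30 degrees sends (x, y) to (sqrt(3)x/2 - y/2, x/2 + sqrt(3)y/2).
Substitute the transformed coordinates into each option and compare with the original:
(A) x - y  ->  (sqrt(3)x/2 - y/2) - (x/2 + sqrt(3)y/2) = -x/2 + sqrt(3)x/2 - sqrt(3)y/2 - y/2   [differs from x - y: not invariant]
(B) xy  ->  (sqrt(3)x/2 - y/2)(x/2 + sqrt(3)y/2) = sqrt(3)x^2/4 + xy/2 - sqrt(3)y^2/4   [differs from xy: not invariant]
(C) x^2 + y^2  ->  (sqrt(3)x/2 - y/2)^2 + (x/2 + sqrt(3)y/2)^2 = x^2 + y^2   [equals x^2 + y^2: invariant]
(D) x^2 - y^2  ->  (sqrt(3)x/2 - y/2)^2 - (x/2 + sqrt(3)y/2)^2 = x^2/2 - sqrt(3)xy - y^2/2   [differs from x^2 - y^2: not invariant]

Only option (C), x^2 + y^2, is unchanged by the transformation.
Geometrically, x^2 + y^2 is the squared distance from the origin, which every rotation about the origin preserves.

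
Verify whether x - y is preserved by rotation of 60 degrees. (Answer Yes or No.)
No

Applying rotation by 60 degrees: x' = x*cos(60 degrees) - y*sin(60 degrees) = x/2 - sqrt(3)y/2, y' = x*sin(60 degrees) + y*cos(60 degrees) = sqrt(3)x/2 + y/2

Substituting into x - y:
(x/2 - sqrt(3)y/2) - (sqrt(3)x/2 + y/2)
= -sqrt(3)x/2 + x/2 - sqrt(3)y/2 - y/2

This differs from the original expression x - y, so it is NOT invariant.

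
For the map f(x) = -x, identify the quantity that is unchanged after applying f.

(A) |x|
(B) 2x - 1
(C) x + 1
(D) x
A

For f(x) = -x:
Applying f replaces x by -x. Since |-x| = |x|, the absolute value is unchanged by f, whereas x -> -x, 2x - 1 -> -2x - 1 and x + 1 -> -x + 1 all change.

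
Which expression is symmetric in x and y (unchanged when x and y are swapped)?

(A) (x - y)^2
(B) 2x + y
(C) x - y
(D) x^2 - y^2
A

A symmetric expression is unchanged when the variables are permuted; here the transformation to test is the swap (x, y) -> (y, x).
Substitute the transformed coordinates into each option and compare with the original:
(A) (x - y)^2  ->  ((y) - (x))^2 = x^2 - 2xy + y^2   [equals (x - y)^2: invariant]
(B) 2x + y  ->  2(y) + (x) = x + 2y   [differs from 2x + y: not invariant]
(C) x - y  ->  (y) - (x) = -x + y   [differs from x - y: not invariant]
(D) x^2 - y^2  ->  (y)^2 - (x)^2 = -x^2 + y^2   [differs from x^2 - y^2: not invariant]

Only option (A), (x - y)^2, is unchanged by the transformation.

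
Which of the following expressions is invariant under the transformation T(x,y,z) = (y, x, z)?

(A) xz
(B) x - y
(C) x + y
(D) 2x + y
C

Apply T(x,y,z) = (y, x, z) to each option, i.e. replace (x, y, z) by the transformed coordinates.
Substitute the transformed coordinates into each option and compare with the original:
(A) xz  ->  (y)(z) = yz   [differs from xz: not invariant]
(B) x - y  ->  (y) - (x) = -x + y   [differs from x - y: not invariant]
(C) x + y  ->  (y) + (x) = x + y   [equals x + y: invariant]
(D) 2x + y  ->  2(y) + (x) = x + 2y   [differs from 2x + y: not invariant]

Only option (C), x + y, is unchanged by the transformation.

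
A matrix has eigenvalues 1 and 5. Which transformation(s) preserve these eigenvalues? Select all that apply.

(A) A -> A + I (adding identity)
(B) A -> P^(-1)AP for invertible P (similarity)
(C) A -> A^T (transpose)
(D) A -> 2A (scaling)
B and C

Eigenvalues are preserved by:
1. Similarity transformations: A -> P^(-1)AP (same characteristic polynomial)
2. Transpose: A^T has the same eigenvalues as A

Eigenvalues are NOT preserved by:
- Adding identity: eigenvalues become 1+1, 5+1
- Scaling: eigenvalues become 2, 10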